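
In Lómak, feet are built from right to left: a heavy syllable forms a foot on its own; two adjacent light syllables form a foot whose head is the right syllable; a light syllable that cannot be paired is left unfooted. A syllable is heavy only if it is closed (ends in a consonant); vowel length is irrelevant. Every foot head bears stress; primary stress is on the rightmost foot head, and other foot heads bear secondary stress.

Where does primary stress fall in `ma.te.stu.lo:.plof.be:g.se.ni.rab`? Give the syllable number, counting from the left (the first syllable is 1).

9

Weights: 1 ma L, 2 te L, 3 stu L, 4 lo: L, 5 plof H, 6 be:g H, 7 se L, 8 ni L, 9 rab H.
Parse right to left (heavy = foot alone; LL = one foot; stranded L unfooted): (ma.ˈte) (stu.ˈlo:) (ˈplof) (ˈbe:g) (se.ˈni) (ˈrab).
Foot heads: 2, 4, 5, 6, 8, 9.
Primary stress on the rightmost head = syllable 9.
Primary stress: syllable 9 → ma.te.stu.lo:.plof.be:g.se.ni.ˈrab.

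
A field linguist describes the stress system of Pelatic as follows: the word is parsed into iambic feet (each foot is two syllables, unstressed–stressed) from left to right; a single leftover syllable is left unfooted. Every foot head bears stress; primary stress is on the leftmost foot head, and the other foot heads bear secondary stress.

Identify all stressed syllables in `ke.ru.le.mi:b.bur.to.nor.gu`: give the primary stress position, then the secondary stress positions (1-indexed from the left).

Parse left to right into iambic (σˈσ) feet: (ke.ˈru) (le.ˈmi:b) (bur.ˈto) (nor.ˈgu).
Foot heads (stressed positions): 2, 4, 6, 8.
End Rule Leftmost: primary stress on the leftmost head = syllable 2.
Secondary stress on 4, 6, 8: ke.ˈru.le.ˌmi:b.bur.ˌto.nor.ˌgu.

primary 2, secondary 4, 6, 8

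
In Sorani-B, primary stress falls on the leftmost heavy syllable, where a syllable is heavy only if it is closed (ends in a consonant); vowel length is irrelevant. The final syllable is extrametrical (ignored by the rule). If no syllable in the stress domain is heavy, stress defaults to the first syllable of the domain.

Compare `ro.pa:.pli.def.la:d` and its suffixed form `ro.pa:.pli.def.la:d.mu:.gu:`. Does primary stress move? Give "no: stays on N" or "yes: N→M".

Base `ro.pa:.pli.def.la:d` (5 syllables):
  The final syllable (5, la:d) is extrametrical; the stress domain is syllables 1–4.
  Weights: 1 ro L, 2 pa: L, 3 pli L, 4 def H.
  Heavy syllables in the domain: 4. The leftmost is syllable 4 (def).
  → primary stress on syllable 4.
Suffixed `ro.pa:.pli.def.la:d.mu:.gu:` (7 syllables):
  The final syllable (7, gu:) is extrametrical; the stress domain is syllables 1–6.
  Weights: 1 ro L, 2 pa: L, 3 pli L, 4 def H, 5 la:d H, 6 mu: L.
  Heavy syllables in the domain: 4, 5. The leftmost is syllable 4 (def).
  → primary stress on syllable 4.

no: stays on 4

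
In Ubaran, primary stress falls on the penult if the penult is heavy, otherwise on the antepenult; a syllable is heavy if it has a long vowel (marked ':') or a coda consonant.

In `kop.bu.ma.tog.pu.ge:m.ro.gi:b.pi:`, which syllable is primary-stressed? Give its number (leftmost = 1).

8

Weights: 7 ro L, 8 gi:b H, 9 pi: H.
The penult (syllable 8, gi:b) is heavy, so it takes stress.
Primary stress: syllable 8 → kop.bu.ma.tog.pu.ge:m.ro.ˈgi:b.pi:.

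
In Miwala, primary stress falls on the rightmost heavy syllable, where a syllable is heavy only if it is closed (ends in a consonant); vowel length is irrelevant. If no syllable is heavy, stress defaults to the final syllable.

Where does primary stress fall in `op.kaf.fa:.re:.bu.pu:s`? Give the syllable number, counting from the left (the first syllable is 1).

6

Weights: 1 op H, 2 kaf H, 3 fa: L, 4 re: L, 5 bu L, 6 pu:s H.
Heavy syllables in the domain: 1, 2, 6. The rightmost is syllable 6 (pu:s).
Primary stress: syllable 6 → op.kaf.fa:.re:.bu.ˈpu:s.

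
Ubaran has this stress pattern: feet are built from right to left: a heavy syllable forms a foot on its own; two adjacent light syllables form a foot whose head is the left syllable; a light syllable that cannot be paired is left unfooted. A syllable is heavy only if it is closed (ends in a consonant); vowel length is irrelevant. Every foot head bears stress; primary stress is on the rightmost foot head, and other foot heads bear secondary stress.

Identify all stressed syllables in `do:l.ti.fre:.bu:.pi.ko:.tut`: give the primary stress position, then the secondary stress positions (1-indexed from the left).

Weights: 1 do:l H, 2 ti L, 3 fre: L, 4 bu: L, 5 pi L, 6 ko: L, 7 tut H.
Parse right to left (heavy = foot alone; LL = one foot; stranded L unfooted): (ˈdo:l) ti (ˈfre:.bu:) (ˈpi.ko:) (ˈtut).
Foot heads: 1, 3, 5, 7.
Primary stress on the rightmost head = syllable 7.
Secondary stress on 1, 3, 5: ˌdo:l.ti.ˌfre:.bu:.ˌpi.ko:.ˈtut.

primary 7, secondary 1, 3, 5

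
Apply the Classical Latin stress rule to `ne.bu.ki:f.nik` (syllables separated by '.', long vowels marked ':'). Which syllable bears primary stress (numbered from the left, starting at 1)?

Classical Latin: stress the penult if heavy (long vowel or closed), else the antepenult.
Weights: 2 bu L, 3 ki:f H, 4 nik H.
The penult (syllable 3, ki:f) is heavy, so it takes stress.
Stress on syllable 3: ne.bu.ˈki:f.nik.

3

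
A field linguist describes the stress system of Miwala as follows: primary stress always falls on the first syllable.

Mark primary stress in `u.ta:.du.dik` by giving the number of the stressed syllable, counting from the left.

1

The word has 4 syllables; the first syllable is syllable 1 (u).
Primary stress: syllable 1 → ˈu.ta:.du.dik.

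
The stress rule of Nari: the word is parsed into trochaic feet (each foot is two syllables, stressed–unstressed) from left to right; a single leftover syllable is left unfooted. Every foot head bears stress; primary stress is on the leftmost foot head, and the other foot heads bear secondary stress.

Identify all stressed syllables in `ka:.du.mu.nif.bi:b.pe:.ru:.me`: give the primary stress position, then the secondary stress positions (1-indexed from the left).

Parse left to right into trochaic (ˈσσ) feet: (ˈka:.du) (ˈmu.nif) (ˈbi:b.pe:) (ˈru:.me).
Foot heads (stressed positions): 1, 3, 5, 7.
End Rule Leftmost: primary stress on the leftmost head = syllable 1.
Secondary stress on 3, 5, 7: ˈka:.du.ˌmu.nif.ˌbi:b.pe:.ˌru:.me.

primary 1, secondary 3, 5, 7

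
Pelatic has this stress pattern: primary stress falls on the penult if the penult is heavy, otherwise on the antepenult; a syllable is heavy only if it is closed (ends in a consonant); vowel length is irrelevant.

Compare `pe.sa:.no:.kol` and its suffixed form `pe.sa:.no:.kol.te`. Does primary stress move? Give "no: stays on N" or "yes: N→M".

Base `pe.sa:.no:.kol` (4 syllables):
  Weights: 2 sa: L, 3 no: L, 4 kol H.
  The penult (syllable 3, no:) is light, so stress falls on the antepenult (syllable 2, sa:).
  → primary stress on syllable 2.
Suffixed `pe.sa:.no:.kol.te` (5 syllables):
  Weights: 3 no: L, 4 kol H, 5 te L.
  The penult (syllable 4, kol) is heavy, so it takes stress.
  → primary stress on syllable 4.

yes: 2→4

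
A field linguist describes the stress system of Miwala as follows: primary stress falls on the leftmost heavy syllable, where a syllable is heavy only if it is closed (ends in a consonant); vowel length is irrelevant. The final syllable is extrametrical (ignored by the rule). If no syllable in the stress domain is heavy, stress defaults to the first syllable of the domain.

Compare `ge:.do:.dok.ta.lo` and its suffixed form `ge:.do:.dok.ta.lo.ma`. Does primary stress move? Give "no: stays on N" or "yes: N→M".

no: stays on 3

Base `ge:.do:.dok.ta.lo` (5 syllables):
  The final syllable (5, lo) is extrametrical; the stress domain is syllables 1–4.
  Weights: 1 ge: L, 2 do: L, 3 dok H, 4 ta L.
  Heavy syllables in the domain: 3. The leftmost is syllable 3 (dok).
  → primary stress on syllable 3.
Suffixed `ge:.do:.dok.ta.lo.ma` (6 syllables):
  The final syllable (6, ma) is extrametrical; the stress domain is syllables 1–5.
  Weights: 1 ge: L, 2 do: L, 3 dok H, 4 ta L, 5 lo L.
  Heavy syllables in the domain: 3. The leftmost is syllable 3 (dok).
  → primary stress on syllable 3.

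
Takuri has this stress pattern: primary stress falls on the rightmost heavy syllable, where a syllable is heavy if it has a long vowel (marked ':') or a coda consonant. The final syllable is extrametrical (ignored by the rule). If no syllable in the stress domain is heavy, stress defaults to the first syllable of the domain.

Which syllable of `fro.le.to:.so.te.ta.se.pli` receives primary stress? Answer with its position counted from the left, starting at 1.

The final syllable (8, pli) is extrametrical; the stress domain is syllables 1–7.
Weights: 1 fro L, 2 le L, 3 to: H, 4 so L, 5 te L, 6 ta L, 7 se L.
Heavy syllables in the domain: 3. The rightmost is syllable 3 (to:).
Primary stress: syllable 3 → fro.le.ˈto:.so.te.ta.se.pli.

3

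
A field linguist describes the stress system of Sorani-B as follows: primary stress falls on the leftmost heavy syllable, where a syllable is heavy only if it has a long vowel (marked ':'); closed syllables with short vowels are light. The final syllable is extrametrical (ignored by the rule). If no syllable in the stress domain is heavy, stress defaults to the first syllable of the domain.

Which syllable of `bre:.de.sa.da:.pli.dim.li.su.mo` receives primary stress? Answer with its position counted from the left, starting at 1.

1

The final syllable (9, mo) is extrametrical; the stress domain is syllables 1–8.
Weights: 1 bre: H, 2 de L, 3 sa L, 4 da: H, 5 pli L, 6 dim L, 7 li L, 8 su L.
Heavy syllables in the domain: 1, 4. The leftmost is syllable 1 (bre:).
Primary stress: syllable 1 → ˈbre:.de.sa.da:.pli.dim.li.su.mo.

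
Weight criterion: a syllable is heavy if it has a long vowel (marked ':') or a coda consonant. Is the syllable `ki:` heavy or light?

`ki:`: long vowel, open (no coda). Long vowel → heavy.

heavy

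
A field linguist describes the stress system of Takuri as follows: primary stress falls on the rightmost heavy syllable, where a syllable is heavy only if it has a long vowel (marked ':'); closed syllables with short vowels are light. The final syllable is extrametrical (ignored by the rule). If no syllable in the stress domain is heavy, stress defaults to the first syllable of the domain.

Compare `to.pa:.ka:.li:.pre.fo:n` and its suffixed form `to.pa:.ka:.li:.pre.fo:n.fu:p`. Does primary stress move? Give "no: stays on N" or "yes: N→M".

Base `to.pa:.ka:.li:.pre.fo:n` (6 syllables):
  The final syllable (6, fo:n) is extrametrical; the stress domain is syllables 1–5.
  Weights: 1 to L, 2 pa: H, 3 ka: H, 4 li: H, 5 pre L.
  Heavy syllables in the domain: 2, 3, 4. The rightmost is syllable 4 (li:).
  → primary stress on syllable 4.
Suffixed `to.pa:.ka:.li:.pre.fo:n.fu:p` (7 syllables):
  The final syllable (7, fu:p) is extrametrical; the stress domain is syllables 1–6.
  Weights: 1 to L, 2 pa: H, 3 ka: H, 4 li: H, 5 pre L, 6 fo:n H.
  Heavy syllables in the domain: 2, 3, 4, 6. The rightmost is syllable 6 (fo:n).
  → primary stress on syllable 6.

yes: 4→6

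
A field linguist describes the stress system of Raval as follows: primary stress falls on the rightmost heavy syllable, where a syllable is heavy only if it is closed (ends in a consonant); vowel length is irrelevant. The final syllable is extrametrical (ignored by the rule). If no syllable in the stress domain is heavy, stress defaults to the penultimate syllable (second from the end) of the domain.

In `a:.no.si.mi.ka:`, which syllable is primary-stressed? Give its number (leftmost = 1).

The final syllable (5, ka:) is extrametrical; the stress domain is syllables 1–4.
Weights: 1 a: L, 2 no L, 3 si L, 4 mi L.
No heavy syllable in the domain; default to the penultimate syllable (second from the end) of the domain = syllable 3.
Primary stress: syllable 3 → a:.no.ˈsi.mi.ka:.

3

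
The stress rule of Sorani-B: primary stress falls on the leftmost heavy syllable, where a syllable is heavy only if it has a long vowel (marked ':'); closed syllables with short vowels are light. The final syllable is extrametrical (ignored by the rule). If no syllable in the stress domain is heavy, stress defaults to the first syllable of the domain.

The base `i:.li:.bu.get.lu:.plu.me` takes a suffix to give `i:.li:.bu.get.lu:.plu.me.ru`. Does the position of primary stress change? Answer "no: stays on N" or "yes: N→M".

no: stays on 1

Base `i:.li:.bu.get.lu:.plu.me` (7 syllables):
  The final syllable (7, me) is extrametrical; the stress domain is syllables 1–6.
  Weights: 1 i: H, 2 li: H, 3 bu L, 4 get L, 5 lu: H, 6 plu L.
  Heavy syllables in the domain: 1, 2, 5. The leftmost is syllable 1 (i:).
  → primary stress on syllable 1.
Suffixed `i:.li:.bu.get.lu:.plu.me.ru` (8 syllables):
  The final syllable (8, ru) is extrametrical; the stress domain is syllables 1–7.
  Weights: 1 i: H, 2 li: H, 3 bu L, 4 get L, 5 lu: H, 6 plu L, 7 me L.
  Heavy syllables in the domain: 1, 2, 5. The leftmost is syllable 1 (i:).
  → primary stress on syllable 1.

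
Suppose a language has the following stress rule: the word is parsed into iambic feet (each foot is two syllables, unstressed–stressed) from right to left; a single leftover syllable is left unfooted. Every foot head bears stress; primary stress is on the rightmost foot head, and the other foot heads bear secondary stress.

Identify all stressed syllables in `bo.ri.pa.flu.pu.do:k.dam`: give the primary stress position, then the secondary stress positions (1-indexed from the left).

primary 7, secondary 3, 5

Parse right to left into iambic (σˈσ) feet: bo (ri.ˈpa) (flu.ˈpu) (do:k.ˈdam). Syllable 1 is left unfooted.
Foot heads (stressed positions): 3, 5, 7.
End Rule Rightmost: primary stress on the rightmost head = syllable 7.
Secondary stress on 3, 5: bo.ri.ˌpa.flu.ˌpu.do:k.ˈdam.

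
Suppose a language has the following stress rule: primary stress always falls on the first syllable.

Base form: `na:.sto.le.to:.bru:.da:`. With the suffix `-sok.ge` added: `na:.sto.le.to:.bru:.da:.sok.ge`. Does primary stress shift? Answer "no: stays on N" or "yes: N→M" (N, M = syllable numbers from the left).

Base `na:.sto.le.to:.bru:.da:` (6 syllables):
  The word has 6 syllables; the first syllable is syllable 1 (na:).
  → primary stress on syllable 1.
Suffixed `na:.sto.le.to:.bru:.da:.sok.ge` (8 syllables):
  The word has 8 syllables; the first syllable is syllable 1 (na:).
  → primary stress on syllable 1.

no: stays on 1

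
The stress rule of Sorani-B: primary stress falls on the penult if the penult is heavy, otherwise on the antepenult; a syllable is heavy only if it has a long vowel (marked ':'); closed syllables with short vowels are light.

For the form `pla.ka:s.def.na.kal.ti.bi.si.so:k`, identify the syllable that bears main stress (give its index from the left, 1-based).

Weights: 7 bi L, 8 si L, 9 so:k H.
The penult (syllable 8, si) is light, so stress falls on the antepenult (syllable 7, bi).
Primary stress: syllable 7 → pla.ka:s.def.na.kal.ti.ˈbi.si.so:k.

7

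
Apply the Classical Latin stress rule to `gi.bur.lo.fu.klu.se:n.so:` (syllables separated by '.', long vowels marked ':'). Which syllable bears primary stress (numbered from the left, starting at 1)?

Classical Latin: stress the penult if heavy (long vowel or closed), else the antepenult.
Weights: 5 klu L, 6 se:n H, 7 so: H.
The penult (syllable 6, se:n) is heavy, so it takes stress.
Stress on syllable 6: gi.bur.lo.fu.klu.ˈse:n.so:.

6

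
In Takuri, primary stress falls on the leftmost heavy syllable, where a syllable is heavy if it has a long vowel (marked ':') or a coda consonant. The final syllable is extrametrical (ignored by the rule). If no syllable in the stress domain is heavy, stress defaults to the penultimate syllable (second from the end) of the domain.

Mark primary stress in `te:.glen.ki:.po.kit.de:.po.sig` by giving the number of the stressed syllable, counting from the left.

The final syllable (8, sig) is extrametrical; the stress domain is syllables 1–7.
Weights: 1 te: H, 2 glen H, 3 ki: H, 4 po L, 5 kit H, 6 de: H, 7 po L.
Heavy syllables in the domain: 1, 2, 3, 5, 6. The leftmost is syllable 1 (te:).
Primary stress: syllable 1 → ˈte:.glen.ki:.po.kit.de:.po.sig.

1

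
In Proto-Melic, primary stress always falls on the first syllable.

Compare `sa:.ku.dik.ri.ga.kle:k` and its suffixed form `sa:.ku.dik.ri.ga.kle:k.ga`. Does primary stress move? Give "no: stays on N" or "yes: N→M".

no: stays on 1

Base `sa:.ku.dik.ri.ga.kle:k` (6 syllables):
  The word has 6 syllables; the first syllable is syllable 1 (sa:).
  → primary stress on syllable 1.
Suffixed `sa:.ku.dik.ri.ga.kle:k.ga` (7 syllables):
  The word has 7 syllables; the first syllable is syllable 1 (sa:).
  → primary stress on syllable 1.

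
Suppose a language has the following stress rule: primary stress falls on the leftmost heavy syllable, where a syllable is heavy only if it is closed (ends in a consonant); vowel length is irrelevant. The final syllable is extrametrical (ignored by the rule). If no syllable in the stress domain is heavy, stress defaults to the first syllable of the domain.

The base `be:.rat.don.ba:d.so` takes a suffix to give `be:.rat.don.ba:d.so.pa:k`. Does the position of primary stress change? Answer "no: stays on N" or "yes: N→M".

no: stays on 2

Base `be:.rat.don.ba:d.so` (5 syllables):
  The final syllable (5, so) is extrametrical; the stress domain is syllables 1–4.
  Weights: 1 be: L, 2 rat H, 3 don H, 4 ba:d H.
  Heavy syllables in the domain: 2, 3, 4. The leftmost is syllable 2 (rat).
  → primary stress on syllable 2.
Suffixed `be:.rat.don.ba:d.so.pa:k` (6 syllables):
  The final syllable (6, pa:k) is extrametrical; the stress domain is syllables 1–5.
  Weights: 1 be: L, 2 rat H, 3 don H, 4 ba:d H, 5 so L.
  Heavy syllables in the domain: 2, 3, 4. The leftmost is syllable 2 (rat).
  → primary stress on syllable 2.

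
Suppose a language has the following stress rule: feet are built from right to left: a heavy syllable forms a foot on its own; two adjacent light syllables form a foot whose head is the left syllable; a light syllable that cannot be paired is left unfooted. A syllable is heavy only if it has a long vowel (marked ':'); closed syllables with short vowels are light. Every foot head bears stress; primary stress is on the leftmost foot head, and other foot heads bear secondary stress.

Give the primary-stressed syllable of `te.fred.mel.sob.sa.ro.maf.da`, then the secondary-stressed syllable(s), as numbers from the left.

Weights: 1 te L, 2 fred L, 3 mel L, 4 sob L, 5 sa L, 6 ro L, 7 maf L, 8 da L.
Parse right to left (heavy = foot alone; LL = one foot; stranded L unfooted): (ˈte.fred) (ˈmel.sob) (ˈsa.ro) (ˈmaf.da).
Foot heads: 1, 3, 5, 7.
Primary stress on the leftmost head = syllable 1.
Secondary stress on 3, 5, 7: ˈte.fred.ˌmel.sob.ˌsa.ro.ˌmaf.da.

primary 1, secondary 3, 5, 7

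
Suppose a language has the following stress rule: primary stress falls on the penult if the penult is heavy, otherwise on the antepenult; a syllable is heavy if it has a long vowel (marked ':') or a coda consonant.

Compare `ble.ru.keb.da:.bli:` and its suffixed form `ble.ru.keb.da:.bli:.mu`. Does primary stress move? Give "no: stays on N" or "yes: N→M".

yes: 4→5

Base `ble.ru.keb.da:.bli:` (5 syllables):
  Weights: 3 keb H, 4 da: H, 5 bli: H.
  The penult (syllable 4, da:) is heavy, so it takes stress.
  → primary stress on syllable 4.
Suffixed `ble.ru.keb.da:.bli:.mu` (6 syllables):
  Weights: 4 da: H, 5 bli: H, 6 mu L.
  The penult (syllable 5, bli:) is heavy, so it takes stress.
  → primary stress on syllable 5.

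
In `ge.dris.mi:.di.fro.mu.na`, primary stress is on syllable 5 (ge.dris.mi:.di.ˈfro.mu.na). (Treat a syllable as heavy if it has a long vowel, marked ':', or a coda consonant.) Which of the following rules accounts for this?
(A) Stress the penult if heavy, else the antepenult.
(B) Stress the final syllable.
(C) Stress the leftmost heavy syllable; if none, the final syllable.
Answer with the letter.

A

Rule A → syllable 5 ✓.
Rule B → syllable 7 (observed: 5).
Rule C → syllable 2 (observed: 5).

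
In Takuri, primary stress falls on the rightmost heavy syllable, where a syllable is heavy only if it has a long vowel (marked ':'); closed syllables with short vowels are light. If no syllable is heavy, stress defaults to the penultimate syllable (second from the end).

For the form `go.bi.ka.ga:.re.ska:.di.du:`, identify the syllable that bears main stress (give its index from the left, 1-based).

8

Weights: 1 go L, 2 bi L, 3 ka L, 4 ga: H, 5 re L, 6 ska: H, 7 di L, 8 du: H.
Heavy syllables in the domain: 4, 6, 8. The rightmost is syllable 8 (du:).
Primary stress: syllable 8 → go.bi.ka.ga:.re.ska:.di.ˈdu:.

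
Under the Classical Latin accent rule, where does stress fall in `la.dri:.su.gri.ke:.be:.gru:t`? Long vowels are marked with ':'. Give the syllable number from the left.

6

Classical Latin: stress the penult if heavy (long vowel or closed), else the antepenult.
Weights: 5 ke: H, 6 be: H, 7 gru:t H.
The penult (syllable 6, be:) is heavy, so it takes stress.
Stress on syllable 6: la.dri:.su.gri.ke:.ˈbe:.gru:t.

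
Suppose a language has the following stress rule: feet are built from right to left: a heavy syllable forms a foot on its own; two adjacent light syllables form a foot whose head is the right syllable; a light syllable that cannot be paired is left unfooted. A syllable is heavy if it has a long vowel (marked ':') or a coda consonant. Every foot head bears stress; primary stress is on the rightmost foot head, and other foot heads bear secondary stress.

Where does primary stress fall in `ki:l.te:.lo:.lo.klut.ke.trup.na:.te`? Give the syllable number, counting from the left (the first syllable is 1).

8

Weights: 1 ki:l H, 2 te: H, 3 lo: H, 4 lo L, 5 klut H, 6 ke L, 7 trup H, 8 na: H, 9 te L.
Parse right to left (heavy = foot alone; LL = one foot; stranded L unfooted): (ˈki:l) (ˈte:) (ˈlo:) lo (ˈklut) ke (ˈtrup) (ˈna:) te.
Foot heads: 1, 2, 3, 5, 7, 8.
Primary stress on the rightmost head = syllable 8.
Primary stress: syllable 8 → ki:l.te:.lo:.lo.klut.ke.trup.ˈna:.te.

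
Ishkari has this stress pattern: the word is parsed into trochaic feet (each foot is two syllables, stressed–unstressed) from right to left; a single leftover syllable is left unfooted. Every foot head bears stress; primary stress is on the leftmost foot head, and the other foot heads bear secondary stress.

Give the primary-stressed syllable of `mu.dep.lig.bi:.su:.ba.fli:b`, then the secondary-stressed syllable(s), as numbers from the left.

Parse right to left into trochaic (ˈσσ) feet: mu (ˈdep.lig) (ˈbi:.su:) (ˈba.fli:b). Syllable 1 is left unfooted.
Foot heads (stressed positions): 2, 4, 6.
End Rule Leftmost: primary stress on the leftmost head = syllable 2.
Secondary stress on 4, 6: mu.ˈdep.lig.ˌbi:.su:.ˌba.fli:b.

primary 2, secondary 4, 6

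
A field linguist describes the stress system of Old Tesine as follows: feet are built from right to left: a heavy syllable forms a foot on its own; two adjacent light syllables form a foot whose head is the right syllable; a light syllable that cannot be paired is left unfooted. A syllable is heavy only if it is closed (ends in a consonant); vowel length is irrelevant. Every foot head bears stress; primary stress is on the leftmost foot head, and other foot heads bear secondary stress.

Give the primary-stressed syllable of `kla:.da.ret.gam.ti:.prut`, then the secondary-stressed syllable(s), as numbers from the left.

primary 2, secondary 3, 4, 6

Weights: 1 kla: L, 2 da L, 3 ret H, 4 gam H, 5 ti: L, 6 prut H.
Parse right to left (heavy = foot alone; LL = one foot; stranded L unfooted): (kla:.ˈda) (ˈret) (ˈgam) ti: (ˈprut).
Foot heads: 2, 3, 4, 6.
Primary stress on the leftmost head = syllable 2.
Secondary stress on 3, 4, 6: kla:.ˈda.ˌret.ˌgam.ti:.ˌprut.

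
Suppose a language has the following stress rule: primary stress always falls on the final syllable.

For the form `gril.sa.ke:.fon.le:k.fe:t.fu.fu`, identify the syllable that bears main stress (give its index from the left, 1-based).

The word has 8 syllables; the final syllable is syllable 8 (fu).
Primary stress: syllable 8 → gril.sa.ke:.fon.le:k.fe:t.fu.ˈfu.

8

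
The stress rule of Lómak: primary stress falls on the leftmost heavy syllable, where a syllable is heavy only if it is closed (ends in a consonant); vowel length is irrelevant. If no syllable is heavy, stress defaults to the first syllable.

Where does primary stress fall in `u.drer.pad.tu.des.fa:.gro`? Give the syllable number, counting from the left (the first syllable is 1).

2

Weights: 1 u L, 2 drer H, 3 pad H, 4 tu L, 5 des H, 6 fa: L, 7 gro L.
Heavy syllables in the domain: 2, 3, 5. The leftmost is syllable 2 (drer).
Primary stress: syllable 2 → u.ˈdrer.pad.tu.des.fa:.gro.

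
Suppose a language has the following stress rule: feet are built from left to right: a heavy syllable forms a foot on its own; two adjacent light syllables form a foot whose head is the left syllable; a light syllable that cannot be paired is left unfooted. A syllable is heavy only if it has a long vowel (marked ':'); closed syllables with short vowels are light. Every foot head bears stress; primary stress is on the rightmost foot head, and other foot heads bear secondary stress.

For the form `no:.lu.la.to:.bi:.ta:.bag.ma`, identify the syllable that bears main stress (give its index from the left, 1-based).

7

Weights: 1 no: H, 2 lu L, 3 la L, 4 to: H, 5 bi: H, 6 ta: H, 7 bag L, 8 ma L.
Parse left to right (heavy = foot alone; LL = one foot; stranded L unfooted): (ˈno:) (ˈlu.la) (ˈto:) (ˈbi:) (ˈta:) (ˈbag.ma).
Foot heads: 1, 2, 4, 5, 6, 7.
Primary stress on the rightmost head = syllable 7.
Primary stress: syllable 7 → no:.lu.la.to:.bi:.ta:.ˈbag.ma.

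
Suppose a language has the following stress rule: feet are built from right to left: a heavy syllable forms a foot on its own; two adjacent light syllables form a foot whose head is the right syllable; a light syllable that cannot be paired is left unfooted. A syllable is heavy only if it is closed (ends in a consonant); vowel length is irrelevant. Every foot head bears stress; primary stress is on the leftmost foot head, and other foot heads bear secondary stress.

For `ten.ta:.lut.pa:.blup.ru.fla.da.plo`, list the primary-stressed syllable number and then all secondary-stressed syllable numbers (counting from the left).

Weights: 1 ten H, 2 ta: L, 3 lut H, 4 pa: L, 5 blup H, 6 ru L, 7 fla L, 8 da L, 9 plo L.
Parse right to left (heavy = foot alone; LL = one foot; stranded L unfooted): (ˈten) ta: (ˈlut) pa: (ˈblup) (ru.ˈfla) (da.ˈplo).
Foot heads: 1, 3, 5, 7, 9.
Primary stress on the leftmost head = syllable 1.
Secondary stress on 3, 5, 7, 9: ˈten.ta:.ˌlut.pa:.ˌblup.ru.ˌfla.da.ˌplo.

primary 1, secondary 3, 5, 7, 9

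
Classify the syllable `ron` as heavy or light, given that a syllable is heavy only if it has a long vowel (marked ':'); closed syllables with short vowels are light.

light

`ron`: short vowel, closed (coda /n/). Short vowel → light.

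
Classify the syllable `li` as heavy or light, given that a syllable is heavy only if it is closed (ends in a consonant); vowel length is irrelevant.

`li`: short vowel, open (no coda). Open (no coda) → light.

light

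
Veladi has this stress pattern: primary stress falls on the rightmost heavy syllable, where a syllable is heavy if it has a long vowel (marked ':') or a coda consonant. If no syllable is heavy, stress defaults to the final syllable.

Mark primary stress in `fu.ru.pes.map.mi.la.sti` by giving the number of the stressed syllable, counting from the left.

4

Weights: 1 fu L, 2 ru L, 3 pes H, 4 map H, 5 mi L, 6 la L, 7 sti L.
Heavy syllables in the domain: 3, 4. The rightmost is syllable 4 (map).
Primary stress: syllable 4 → fu.ru.pes.ˈmap.mi.la.sti.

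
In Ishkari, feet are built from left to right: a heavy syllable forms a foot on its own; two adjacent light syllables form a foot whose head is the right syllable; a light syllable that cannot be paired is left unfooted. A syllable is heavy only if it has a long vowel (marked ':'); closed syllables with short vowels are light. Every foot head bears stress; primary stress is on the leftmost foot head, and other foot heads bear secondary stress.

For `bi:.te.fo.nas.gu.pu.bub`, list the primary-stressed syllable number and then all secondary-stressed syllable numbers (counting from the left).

Weights: 1 bi: H, 2 te L, 3 fo L, 4 nas L, 5 gu L, 6 pu L, 7 bub L.
Parse left to right (heavy = foot alone; LL = one foot; stranded L unfooted): (ˈbi:) (te.ˈfo) (nas.ˈgu) (pu.ˈbub).
Foot heads: 1, 3, 5, 7.
Primary stress on the leftmost head = syllable 1.
Secondary stress on 3, 5, 7: ˈbi:.te.ˌfo.nas.ˌgu.pu.ˌbub.

primary 1, secondary 3, 5, 7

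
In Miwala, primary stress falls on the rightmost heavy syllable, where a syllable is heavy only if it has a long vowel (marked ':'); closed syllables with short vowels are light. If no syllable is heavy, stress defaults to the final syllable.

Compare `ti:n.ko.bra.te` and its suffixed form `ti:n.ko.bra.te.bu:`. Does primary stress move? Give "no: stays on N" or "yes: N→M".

yes: 1→5

Base `ti:n.ko.bra.te` (4 syllables):
  Weights: 1 ti:n H, 2 ko L, 3 bra L, 4 te L.
  Heavy syllables in the domain: 1. The rightmost is syllable 1 (ti:n).
  → primary stress on syllable 1.
Suffixed `ti:n.ko.bra.te.bu:` (5 syllables):
  Weights: 1 ti:n H, 2 ko L, 3 bra L, 4 te L, 5 bu: H.
  Heavy syllables in the domain: 1, 5. The rightmost is syllable 5 (bu:).
  → primary stress on syllable 5.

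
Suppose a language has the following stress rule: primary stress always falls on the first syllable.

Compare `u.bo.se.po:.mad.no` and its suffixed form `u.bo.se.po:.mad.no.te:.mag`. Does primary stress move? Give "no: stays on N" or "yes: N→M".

no: stays on 1

Base `u.bo.se.po:.mad.no` (6 syllables):
  The word has 6 syllables; the first syllable is syllable 1 (u).
  → primary stress on syllable 1.
Suffixed `u.bo.se.po:.mad.no.te:.mag` (8 syllables):
  The word has 8 syllables; the first syllable is syllable 1 (u).
  → primary stress on syllable 1.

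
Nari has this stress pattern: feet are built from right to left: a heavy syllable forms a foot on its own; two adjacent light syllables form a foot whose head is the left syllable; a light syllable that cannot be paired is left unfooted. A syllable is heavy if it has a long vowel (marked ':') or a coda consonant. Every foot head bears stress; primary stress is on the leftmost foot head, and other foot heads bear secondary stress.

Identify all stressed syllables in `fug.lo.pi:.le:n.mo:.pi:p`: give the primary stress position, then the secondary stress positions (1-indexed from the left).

primary 1, secondary 3, 4, 5, 6

Weights: 1 fug H, 2 lo L, 3 pi: H, 4 le:n H, 5 mo: H, 6 pi:p H.
Parse right to left (heavy = foot alone; LL = one foot; stranded L unfooted): (ˈfug) lo (ˈpi:) (ˈle:n) (ˈmo:) (ˈpi:p).
Foot heads: 1, 3, 4, 5, 6.
Primary stress on the leftmost head = syllable 1.
Secondary stress on 3, 4, 5, 6: ˈfug.lo.ˌpi:.ˌle:n.ˌmo:.ˌpi:p.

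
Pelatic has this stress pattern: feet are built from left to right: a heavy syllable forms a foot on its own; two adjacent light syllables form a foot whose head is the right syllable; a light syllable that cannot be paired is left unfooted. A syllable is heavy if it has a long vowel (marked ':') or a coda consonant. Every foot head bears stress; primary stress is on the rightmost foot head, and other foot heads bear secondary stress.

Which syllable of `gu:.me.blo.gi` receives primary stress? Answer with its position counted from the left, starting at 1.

3

Weights: 1 gu: H, 2 me L, 3 blo L, 4 gi L.
Parse left to right (heavy = foot alone; LL = one foot; stranded L unfooted): (ˈgu:) (me.ˈblo) gi.
Foot heads: 1, 3.
Primary stress on the rightmost head = syllable 3.
Primary stress: syllable 3 → gu:.me.ˈblo.gi.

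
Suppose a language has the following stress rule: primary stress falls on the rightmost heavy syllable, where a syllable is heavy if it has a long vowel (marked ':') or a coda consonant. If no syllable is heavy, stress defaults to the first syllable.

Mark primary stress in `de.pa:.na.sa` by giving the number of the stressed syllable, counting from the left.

2

Weights: 1 de L, 2 pa: H, 3 na L, 4 sa L.
Heavy syllables in the domain: 2. The rightmost is syllable 2 (pa:).
Primary stress: syllable 2 → de.ˈpa:.na.sa.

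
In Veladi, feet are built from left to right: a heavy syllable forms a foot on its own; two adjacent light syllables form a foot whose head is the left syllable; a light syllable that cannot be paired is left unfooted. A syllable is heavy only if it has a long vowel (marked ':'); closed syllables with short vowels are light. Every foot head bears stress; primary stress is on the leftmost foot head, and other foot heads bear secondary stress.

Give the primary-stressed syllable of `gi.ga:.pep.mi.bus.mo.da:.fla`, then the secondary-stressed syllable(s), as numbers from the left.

primary 2, secondary 3, 5, 7

Weights: 1 gi L, 2 ga: H, 3 pep L, 4 mi L, 5 bus L, 6 mo L, 7 da: H, 8 fla L.
Parse left to right (heavy = foot alone; LL = one foot; stranded L unfooted): gi (ˈga:) (ˈpep.mi) (ˈbus.mo) (ˈda:) fla.
Foot heads: 2, 3, 5, 7.
Primary stress on the leftmost head = syllable 2.
Secondary stress on 3, 5, 7: gi.ˈga:.ˌpep.mi.ˌbus.mo.ˌda:.fla.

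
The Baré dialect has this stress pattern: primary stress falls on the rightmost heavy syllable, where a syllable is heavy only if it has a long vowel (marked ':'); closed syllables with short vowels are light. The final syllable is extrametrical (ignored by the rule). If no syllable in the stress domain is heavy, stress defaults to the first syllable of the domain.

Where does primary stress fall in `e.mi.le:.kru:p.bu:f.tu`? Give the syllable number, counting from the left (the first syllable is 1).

5

The final syllable (6, tu) is extrametrical; the stress domain is syllables 1–5.
Weights: 1 e L, 2 mi L, 3 le: H, 4 kru:p H, 5 bu:f H.
Heavy syllables in the domain: 3, 4, 5. The rightmost is syllable 5 (bu:f).
Primary stress: syllable 5 → e.mi.le:.kru:p.ˈbu:f.tu.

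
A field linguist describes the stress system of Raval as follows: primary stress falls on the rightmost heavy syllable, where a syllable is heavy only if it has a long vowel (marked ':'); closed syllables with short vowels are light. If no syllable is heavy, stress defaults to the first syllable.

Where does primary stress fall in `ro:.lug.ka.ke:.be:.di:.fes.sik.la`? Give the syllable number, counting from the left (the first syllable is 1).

Weights: 1 ro: H, 2 lug L, 3 ka L, 4 ke: H, 5 be: H, 6 di: H, 7 fes L, 8 sik L, 9 la L.
Heavy syllables in the domain: 1, 4, 5, 6. The rightmost is syllable 6 (di:).
Primary stress: syllable 6 → ro:.lug.ka.ke:.be:.ˈdi:.fes.sik.la.

6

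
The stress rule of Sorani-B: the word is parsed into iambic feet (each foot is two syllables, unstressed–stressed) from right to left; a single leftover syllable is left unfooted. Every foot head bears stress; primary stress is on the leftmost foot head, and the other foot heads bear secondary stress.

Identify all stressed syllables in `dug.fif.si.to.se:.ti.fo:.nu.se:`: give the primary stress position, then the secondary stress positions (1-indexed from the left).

Parse right to left into iambic (σˈσ) feet: dug (fif.ˈsi) (to.ˈse:) (ti.ˈfo:) (nu.ˈse:). Syllable 1 is left unfooted.
Foot heads (stressed positions): 3, 5, 7, 9.
End Rule Leftmost: primary stress on the leftmost head = syllable 3.
Secondary stress on 5, 7, 9: dug.fif.ˈsi.to.ˌse:.ti.ˌfo:.nu.ˌse:.

primary 3, secondary 5, 7, 9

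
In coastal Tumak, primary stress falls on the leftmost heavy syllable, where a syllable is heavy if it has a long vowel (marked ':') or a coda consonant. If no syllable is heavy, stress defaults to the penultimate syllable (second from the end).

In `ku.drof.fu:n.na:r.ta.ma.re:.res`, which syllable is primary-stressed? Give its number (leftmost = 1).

Weights: 1 ku L, 2 drof H, 3 fu:n H, 4 na:r H, 5 ta L, 6 ma L, 7 re: H, 8 res H.
Heavy syllables in the domain: 2, 3, 4, 7, 8. The leftmost is syllable 2 (drof).
Primary stress: syllable 2 → ku.ˈdrof.fu:n.na:r.ta.ma.re:.res.

2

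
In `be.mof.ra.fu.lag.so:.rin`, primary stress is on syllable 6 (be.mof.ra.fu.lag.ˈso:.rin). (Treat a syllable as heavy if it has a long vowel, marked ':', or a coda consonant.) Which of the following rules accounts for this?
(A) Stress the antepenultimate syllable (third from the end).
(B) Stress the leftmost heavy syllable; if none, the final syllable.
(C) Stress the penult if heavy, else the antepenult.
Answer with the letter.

Rule A → syllable 5 (observed: 6).
Rule B → syllable 2 (observed: 6).
Rule C → syllable 6 ✓.

C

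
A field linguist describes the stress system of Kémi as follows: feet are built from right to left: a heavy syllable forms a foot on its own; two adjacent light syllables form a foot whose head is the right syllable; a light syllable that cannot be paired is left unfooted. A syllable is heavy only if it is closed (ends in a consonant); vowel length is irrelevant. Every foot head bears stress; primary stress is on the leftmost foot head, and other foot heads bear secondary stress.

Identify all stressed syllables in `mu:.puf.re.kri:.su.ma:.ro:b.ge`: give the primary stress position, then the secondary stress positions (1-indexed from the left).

Weights: 1 mu: L, 2 puf H, 3 re L, 4 kri: L, 5 su L, 6 ma: L, 7 ro:b H, 8 ge L.
Parse right to left (heavy = foot alone; LL = one foot; stranded L unfooted): mu: (ˈpuf) (re.ˈkri:) (su.ˈma:) (ˈro:b) ge.
Foot heads: 2, 4, 6, 7.
Primary stress on the leftmost head = syllable 2.
Secondary stress on 4, 6, 7: mu:.ˈpuf.re.ˌkri:.su.ˌma:.ˌro:b.ge.

primary 2, secondary 4, 6, 7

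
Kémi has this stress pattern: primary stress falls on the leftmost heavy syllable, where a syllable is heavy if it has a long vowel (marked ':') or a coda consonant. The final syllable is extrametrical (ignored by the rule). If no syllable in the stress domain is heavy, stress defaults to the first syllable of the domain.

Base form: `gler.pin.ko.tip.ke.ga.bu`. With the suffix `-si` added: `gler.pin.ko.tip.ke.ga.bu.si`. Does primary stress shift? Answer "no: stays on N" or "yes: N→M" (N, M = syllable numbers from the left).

no: stays on 1

Base `gler.pin.ko.tip.ke.ga.bu` (7 syllables):
  The final syllable (7, bu) is extrametrical; the stress domain is syllables 1–6.
  Weights: 1 gler H, 2 pin H, 3 ko L, 4 tip H, 5 ke L, 6 ga L.
  Heavy syllables in the domain: 1, 2, 4. The leftmost is syllable 1 (gler).
  → primary stress on syllable 1.
Suffixed `gler.pin.ko.tip.ke.ga.bu.si` (8 syllables):
  The final syllable (8, si) is extrametrical; the stress domain is syllables 1–7.
  Weights: 1 gler H, 2 pin H, 3 ko L, 4 tip H, 5 ke L, 6 ga L, 7 bu L.
  Heavy syllables in the domain: 1, 2, 4. The leftmost is syllable 1 (gler).
  → primary stress on syllable 1.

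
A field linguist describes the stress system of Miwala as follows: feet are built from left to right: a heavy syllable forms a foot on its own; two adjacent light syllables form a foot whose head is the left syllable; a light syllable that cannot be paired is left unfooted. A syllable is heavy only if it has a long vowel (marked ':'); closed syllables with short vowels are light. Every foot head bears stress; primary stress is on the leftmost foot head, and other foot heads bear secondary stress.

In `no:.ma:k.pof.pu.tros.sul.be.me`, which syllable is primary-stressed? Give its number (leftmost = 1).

1

Weights: 1 no: H, 2 ma:k H, 3 pof L, 4 pu L, 5 tros L, 6 sul L, 7 be L, 8 me L.
Parse left to right (heavy = foot alone; LL = one foot; stranded L unfooted): (ˈno:) (ˈma:k) (ˈpof.pu) (ˈtros.sul) (ˈbe.me).
Foot heads: 1, 2, 3, 5, 7.
Primary stress on the leftmost head = syllable 1.
Primary stress: syllable 1 → ˈno:.ma:k.pof.pu.tros.sul.be.me.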